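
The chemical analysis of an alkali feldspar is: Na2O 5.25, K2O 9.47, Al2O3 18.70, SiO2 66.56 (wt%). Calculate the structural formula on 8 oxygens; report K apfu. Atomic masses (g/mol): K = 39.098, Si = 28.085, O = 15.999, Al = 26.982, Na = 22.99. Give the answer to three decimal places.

0.545 K apfu

5.25 wt% Na2O ÷ 61.979 g/mol = 0.08471 mol, giving 0.16942 Na and 0.08471 O.
9.47 wt% K2O ÷ 94.195 g/mol = 0.10054 mol, giving 0.20108 K and 0.10054 O.
18.70 wt% Al2O3 ÷ 101.961 g/mol = 0.18340 mol, giving 0.36680 Al and 0.55020 O.
66.56 wt% SiO2 ÷ 60.083 g/mol = 1.10780 mol, giving 1.10780 Si and 2.21560 O.
Oxygen sums to 2.95105; scaling by 8/2.95105 = 2.71090 puts the formula on 8 O.
K: 0.20108 × 2.71090 = 0.545 atoms per formula unit.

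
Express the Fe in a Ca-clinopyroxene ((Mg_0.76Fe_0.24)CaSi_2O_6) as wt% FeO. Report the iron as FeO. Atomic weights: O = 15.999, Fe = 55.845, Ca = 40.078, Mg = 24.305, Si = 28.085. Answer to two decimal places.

M((Mg_0.76Fe_0.24)CaSi_2O_6) = 224.117 g/mol; M(FeO) = 71.844 g/mol.
Moles FeO per formula unit = 0.24 Fe ÷ 1 = 0.2400.
FeO fraction = (0.2400 × 71.844) / 224.117 = 17.243/224.117 = 0.0769.

7.69 wt%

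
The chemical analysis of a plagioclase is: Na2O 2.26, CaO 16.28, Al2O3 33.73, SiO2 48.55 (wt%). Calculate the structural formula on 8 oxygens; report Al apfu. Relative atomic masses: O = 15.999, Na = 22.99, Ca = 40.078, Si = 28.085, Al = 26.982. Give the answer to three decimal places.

Na2O: 2.26/61.979 = 0.03646 mol → 0.07292 mol Na, 0.03646 mol O.
CaO: 16.28/56.077 = 0.29032 mol → 0.29032 mol Ca, 0.29032 mol O.
Al2O3: 33.73/101.961 = 0.33081 mol → 0.66162 mol Al, 0.99243 mol O.
SiO2: 48.55/60.083 = 0.80805 mol → 0.80805 mol Si, 1.61610 mol O.
Total oxygen = 2.93531 mol. Normalization factor = 8/2.93531 = 2.72544.
Al per 8 O = 0.66162 × 2.72544 = 1.803.

1.803 Al apfu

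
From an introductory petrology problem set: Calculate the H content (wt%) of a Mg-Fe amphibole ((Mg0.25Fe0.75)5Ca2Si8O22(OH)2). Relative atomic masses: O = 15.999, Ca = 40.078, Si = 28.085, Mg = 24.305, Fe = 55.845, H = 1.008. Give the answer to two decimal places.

0.22 wt%

M((Mg0.25Fe0.75)5Ca2Si8O22(OH)2) = 930.628 g/mol.
H contributes 2 × 1.008 = 2.016 g per mole.
2.016/930.628 = 0.0022 → 0.22%.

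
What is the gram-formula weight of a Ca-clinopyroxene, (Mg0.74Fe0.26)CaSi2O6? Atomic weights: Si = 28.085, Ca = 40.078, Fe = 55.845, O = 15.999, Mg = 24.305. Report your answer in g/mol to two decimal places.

224.75 g/mol

The formula mass is the sum 0.74×24.305 + 0.26×55.845 + 1×40.078 + 2×28.085 + 6×15.999.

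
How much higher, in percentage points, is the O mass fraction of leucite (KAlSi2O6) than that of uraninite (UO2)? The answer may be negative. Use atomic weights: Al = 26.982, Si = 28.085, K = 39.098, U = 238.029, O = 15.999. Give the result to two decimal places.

32.13 percentage points

First mineral: 95.994 g O in 218.244 g formula = 43.98 wt% O.
Second mineral: 31.998 g O in 270.027 g formula = 11.85 wt% O.
43.98% − 11.85% gives a difference of 32.13 percentage points.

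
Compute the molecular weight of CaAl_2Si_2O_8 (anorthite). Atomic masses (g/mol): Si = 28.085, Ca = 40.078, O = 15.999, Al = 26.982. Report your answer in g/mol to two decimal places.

278.20 g/mol

M = 1·40.078 + 2·26.982 + 2·28.085 + 8·15.999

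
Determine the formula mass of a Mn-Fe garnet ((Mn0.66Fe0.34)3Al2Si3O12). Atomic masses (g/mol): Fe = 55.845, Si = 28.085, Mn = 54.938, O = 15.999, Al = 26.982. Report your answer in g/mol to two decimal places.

Mn: 1.98 × 54.938 = 108.7772
Fe: 1.02 × 55.845 = 56.9619
Al: 2 × 26.982 = 53.9640
Si: 3 × 28.085 = 84.2550
O: 12 × 15.999 = 191.9880
Summing the contributions gives the formula mass.

495.95 g/mol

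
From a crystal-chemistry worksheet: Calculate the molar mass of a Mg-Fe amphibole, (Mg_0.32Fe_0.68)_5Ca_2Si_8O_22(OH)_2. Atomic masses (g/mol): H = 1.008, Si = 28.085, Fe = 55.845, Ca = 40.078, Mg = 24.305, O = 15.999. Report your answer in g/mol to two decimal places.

M = 1.60·24.305 + 3.40·55.845 + 2·40.078 + 8·28.085 + 24·15.999 + 2·1.008

919.59 g/mol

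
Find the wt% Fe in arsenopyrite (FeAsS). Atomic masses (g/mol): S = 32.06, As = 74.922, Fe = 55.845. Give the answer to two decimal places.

34.30 wt%

M(FeAsS) = 162.827 g/mol.
Fe contributes 1 × 55.845 = 55.845 g per mole.
55.845/162.827 = 0.3430 → 34.30%.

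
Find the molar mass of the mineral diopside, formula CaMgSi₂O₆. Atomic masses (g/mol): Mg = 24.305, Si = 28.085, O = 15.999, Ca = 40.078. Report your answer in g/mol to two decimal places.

216.55 g/mol

Ca: 1 × 40.078 = 40.0780
Mg: 1 × 24.305 = 24.3050
Si: 2 × 28.085 = 56.1700
O: 6 × 15.999 = 95.9940
Summing the contributions gives the formula mass.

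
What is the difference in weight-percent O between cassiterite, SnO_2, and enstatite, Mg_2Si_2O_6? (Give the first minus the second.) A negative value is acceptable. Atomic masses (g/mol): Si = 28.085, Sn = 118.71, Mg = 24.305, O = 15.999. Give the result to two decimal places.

-26.58 percentage points

First mineral: 31.998 g O in 150.708 g formula = 21.23 wt% O.
Second mineral: 95.994 g O in 200.774 g formula = 47.81 wt% O.
21.23% − 47.81% gives a difference of -26.58 percentage points.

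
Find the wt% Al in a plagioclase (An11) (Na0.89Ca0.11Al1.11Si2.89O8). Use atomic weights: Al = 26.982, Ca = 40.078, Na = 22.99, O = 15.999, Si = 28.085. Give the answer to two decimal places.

11.35 wt%

Molar mass of Na0.89Ca0.11Al1.11Si2.89O8: 0.89×22.99 + 0.11×40.078 + 1.11×26.982 + 2.89×28.085 + 8×15.999 = 263.977 g/mol.
Mass of Al per formula unit: 1.11 × 26.982 = 29.950 g.
Weight fraction Al = 29.950 / 263.977 = 0.1135.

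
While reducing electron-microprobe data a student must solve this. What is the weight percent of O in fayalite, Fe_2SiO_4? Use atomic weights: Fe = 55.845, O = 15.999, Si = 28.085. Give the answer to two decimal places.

Molar mass of Fe_2SiO_4: 2*55.845 + 1*28.085 + 4*15.999 = 203.771 g/mol.
Mass of O per formula unit: 4 × 15.999 = 63.996 g.
Weight fraction O = 63.996 / 203.771 = 0.3141.

31.41 weight percent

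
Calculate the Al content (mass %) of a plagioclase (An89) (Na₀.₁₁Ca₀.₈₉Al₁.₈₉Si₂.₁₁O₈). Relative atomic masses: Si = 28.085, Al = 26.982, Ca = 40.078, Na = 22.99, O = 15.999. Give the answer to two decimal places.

M(Na₀.₁₁Ca₀.₈₉Al₁.₈₉Si₂.₁₁O₈) = 276.446 g/mol.
Al contributes 1.89 × 26.982 = 50.996 g per mole.
50.996/276.446 = 0.1845 → 18.45%.

18.45 mass %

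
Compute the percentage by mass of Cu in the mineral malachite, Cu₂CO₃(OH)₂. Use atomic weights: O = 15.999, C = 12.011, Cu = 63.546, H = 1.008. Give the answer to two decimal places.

57.48 weight percent

Molar mass of Cu₂CO₃(OH)₂: 2·63.546 + 1·12.011 + 5·15.999 + 2·1.008 = 221.114 g/mol.
Mass of Cu per formula unit: 2 × 63.546 = 127.092 g.
Weight fraction Cu = 127.092 / 221.114 = 0.5748.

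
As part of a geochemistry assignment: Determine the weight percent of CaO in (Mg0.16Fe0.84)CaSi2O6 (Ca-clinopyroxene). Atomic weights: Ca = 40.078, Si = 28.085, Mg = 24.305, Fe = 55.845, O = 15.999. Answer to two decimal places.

23.07 wt%

M((Mg0.16Fe0.84)CaSi2O6) = 243.041 g/mol; M(CaO) = 56.077 g/mol.
Moles CaO per formula unit = 1 Ca ÷ 1 = 1.0000.
CaO fraction = (1.0000 × 56.077) / 243.041 = 56.077/243.041 = 0.2307.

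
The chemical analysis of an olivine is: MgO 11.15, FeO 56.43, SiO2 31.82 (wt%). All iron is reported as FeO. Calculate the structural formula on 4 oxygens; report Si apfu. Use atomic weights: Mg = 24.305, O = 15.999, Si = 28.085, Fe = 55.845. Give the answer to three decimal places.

MgO (M=40.304): mol = 0.27665; Mg = 0.27665, O = 0.27665.
FeO (M=71.844): mol = 0.78545; Fe = 0.78545, O = 0.78545.
SiO2 (M=60.083): mol = 0.52960; Si = 0.52960, O = 1.05920.
ΣO = 2.12130; factor = 4/ΣO = 1.88564.
Si apfu = 0.52960 × 1.88564 = 0.999.

0.999 Si apfu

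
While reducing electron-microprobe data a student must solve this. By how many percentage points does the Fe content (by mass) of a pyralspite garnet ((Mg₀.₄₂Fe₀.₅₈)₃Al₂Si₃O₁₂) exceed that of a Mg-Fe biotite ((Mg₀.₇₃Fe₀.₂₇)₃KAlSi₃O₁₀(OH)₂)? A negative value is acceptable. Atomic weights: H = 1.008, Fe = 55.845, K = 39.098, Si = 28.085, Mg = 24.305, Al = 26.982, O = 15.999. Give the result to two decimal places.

11.00 percentage points

M((Mg₀.₄₂Fe₀.₅₈)₃Al₂Si₃O₁₂) = 458.002 g/mol, so wt% Fe = 97.170/458.002 × 100 = 21.22%.
M((Mg₀.₇₃Fe₀.₂₇)₃KAlSi₃O₁₀(OH)₂) = 442.801 g/mol, so wt% Fe = 45.234/442.801 × 100 = 10.22%.
21.22 − 10.22 = 11.00 pp.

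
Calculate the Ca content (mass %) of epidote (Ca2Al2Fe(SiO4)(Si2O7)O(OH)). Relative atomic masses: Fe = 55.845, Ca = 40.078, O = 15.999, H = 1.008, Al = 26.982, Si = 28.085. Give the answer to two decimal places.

16.59 mass %

Formula mass = 2×40.078 + 2×26.982 + 1×55.845 + 3×28.085 + 13×15.999 + 1×1.008 = 483.215 g/mol, of which 80.156 g is Ca.
So Ca makes up 80.156/483.215 = 0.1659 of the mass, i.e. 16.59%.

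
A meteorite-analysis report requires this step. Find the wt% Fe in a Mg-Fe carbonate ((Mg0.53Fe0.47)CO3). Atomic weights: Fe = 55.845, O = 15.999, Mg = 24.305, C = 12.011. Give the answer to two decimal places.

26.48 weight percent

M((Mg0.53Fe0.47)CO3) = 99.137 g/mol.
Fe contributes 0.47 × 55.845 = 26.247 g per mole.
26.247/99.137 = 0.2648 → 26.48%.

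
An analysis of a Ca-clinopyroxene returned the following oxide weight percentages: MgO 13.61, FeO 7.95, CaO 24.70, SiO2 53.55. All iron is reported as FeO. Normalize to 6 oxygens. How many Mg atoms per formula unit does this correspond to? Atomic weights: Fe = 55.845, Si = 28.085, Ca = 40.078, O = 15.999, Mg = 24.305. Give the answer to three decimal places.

13.61 wt% MgO ÷ 40.304 g/mol = 0.33768 mol, giving 0.33768 Mg and 0.33768 O.
7.95 wt% FeO ÷ 71.844 g/mol = 0.11066 mol, giving 0.11066 Fe and 0.11066 O.
24.70 wt% CaO ÷ 56.077 g/mol = 0.44047 mol, giving 0.44047 Ca and 0.44047 O.
53.55 wt% SiO2 ÷ 60.083 g/mol = 0.89127 mol, giving 0.89127 Si and 1.78254 O.
Oxygen sums to 2.67135; scaling by 6/2.67135 = 2.24606 puts the formula on 6 O.
Mg: 0.33768 × 2.24606 = 0.758 atoms per formula unit.

0.758 Mg apfu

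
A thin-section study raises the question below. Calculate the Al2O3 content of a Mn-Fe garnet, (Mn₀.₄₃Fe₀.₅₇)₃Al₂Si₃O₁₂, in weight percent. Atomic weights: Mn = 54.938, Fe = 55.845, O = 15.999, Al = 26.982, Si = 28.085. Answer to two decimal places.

20.53 wt%

Formula mass = 496.572 g/mol.
2 Al → 1.0000 mol Al2O3 per formula unit; M(Al2O3) = 101.961, so Al2O3 mass = 101.961 g.
101.961/496.572 × 100 = 20.53 wt%.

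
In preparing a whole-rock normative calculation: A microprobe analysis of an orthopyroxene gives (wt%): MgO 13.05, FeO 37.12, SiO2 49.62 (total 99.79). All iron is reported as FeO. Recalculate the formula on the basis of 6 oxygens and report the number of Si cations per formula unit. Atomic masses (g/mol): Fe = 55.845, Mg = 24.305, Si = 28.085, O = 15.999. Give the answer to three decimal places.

1.988 Si apfu

MgO (M=40.304): mol = 0.32379; Mg = 0.32379, O = 0.32379.
FeO (M=71.844): mol = 0.51668; Fe = 0.51668, O = 0.51668.
SiO2 (M=60.083): mol = 0.82586; Si = 0.82586, O = 1.65172.
ΣO = 2.49219; factor = 6/ΣO = 2.40752.
Si apfu = 0.82586 × 2.40752 = 1.988.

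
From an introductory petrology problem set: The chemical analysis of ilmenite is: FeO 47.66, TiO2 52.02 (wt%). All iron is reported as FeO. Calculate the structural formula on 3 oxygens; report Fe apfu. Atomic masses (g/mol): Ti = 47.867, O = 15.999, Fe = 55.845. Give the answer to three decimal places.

1.012 Fe apfu

47.66 wt% FeO ÷ 71.844 g/mol = 0.66338 mol, giving 0.66338 Fe and 0.66338 O.
52.02 wt% TiO2 ÷ 79.865 g/mol = 0.65135 mol, giving 0.65135 Ti and 1.30270 O.
Oxygen sums to 1.96608; scaling by 3/1.96608 = 1.52588 puts the formula on 3 O.
Fe: 0.66338 × 1.52588 = 1.012 atoms per formula unit.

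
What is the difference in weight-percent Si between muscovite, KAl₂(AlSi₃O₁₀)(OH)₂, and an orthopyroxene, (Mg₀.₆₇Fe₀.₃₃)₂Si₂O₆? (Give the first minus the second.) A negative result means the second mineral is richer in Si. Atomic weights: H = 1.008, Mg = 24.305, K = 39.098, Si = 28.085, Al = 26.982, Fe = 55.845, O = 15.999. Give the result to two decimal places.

-4.20 percentage points

Si in KAl₂(AlSi₃O₁₀)(OH)₂: molar mass 398.303 g/mol; 3×28.085 = 84.255 g → 21.15 wt%.
Si in (Mg₀.₆₇Fe₀.₃₃)₂Si₂O₆: molar mass 221.590 g/mol; 2×28.085 = 56.170 g → 25.35 wt%.
Difference = 21.15 − 25.35 = -4.20 percentage points.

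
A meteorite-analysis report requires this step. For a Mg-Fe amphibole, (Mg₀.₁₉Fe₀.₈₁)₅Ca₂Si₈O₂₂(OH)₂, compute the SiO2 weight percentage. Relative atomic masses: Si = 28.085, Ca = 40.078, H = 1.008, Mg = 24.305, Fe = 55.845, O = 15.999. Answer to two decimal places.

Formula mass = 940.090 g/mol.
8 Si → 8.0000 mol SiO2 per formula unit; M(SiO2) = 60.083, so SiO2 mass = 480.664 g.
480.664/940.090 × 100 = 51.13 wt%.

51.13 wt%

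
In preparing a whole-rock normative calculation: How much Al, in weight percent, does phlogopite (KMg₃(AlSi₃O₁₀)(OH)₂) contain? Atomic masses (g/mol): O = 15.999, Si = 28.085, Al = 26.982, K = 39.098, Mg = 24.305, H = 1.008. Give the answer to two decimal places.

6.47 weight percent

M(KMg₃(AlSi₃O₁₀)(OH)₂) = 417.254 g/mol.
Al contributes 1 × 26.982 = 26.982 g per mole.
26.982/417.254 = 0.0647 → 6.47%.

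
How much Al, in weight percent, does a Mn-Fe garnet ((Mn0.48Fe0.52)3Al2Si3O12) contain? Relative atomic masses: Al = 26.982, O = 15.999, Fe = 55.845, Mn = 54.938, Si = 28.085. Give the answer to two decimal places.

Formula mass = 1.44*54.938 + 1.56*55.845 + 2*26.982 + 3*28.085 + 12*15.999 = 496.436 g/mol, of which 53.964 g is Al.
So Al makes up 53.964/496.436 = 0.1087 of the mass, i.e. 10.87%.

10.87 weight percent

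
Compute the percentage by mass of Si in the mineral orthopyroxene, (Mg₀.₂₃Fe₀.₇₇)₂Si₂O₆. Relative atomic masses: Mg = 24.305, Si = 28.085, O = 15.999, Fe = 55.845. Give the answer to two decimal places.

22.53 weight percent

Molar mass of (Mg₀.₂₃Fe₀.₇₇)₂Si₂O₆: 0.46·24.305 + 1.54·55.845 + 2·28.085 + 6·15.999 = 249.346 g/mol.
Mass of Si per formula unit: 2 × 28.085 = 56.170 g.
Weight fraction Si = 56.170 / 249.346 = 0.2253.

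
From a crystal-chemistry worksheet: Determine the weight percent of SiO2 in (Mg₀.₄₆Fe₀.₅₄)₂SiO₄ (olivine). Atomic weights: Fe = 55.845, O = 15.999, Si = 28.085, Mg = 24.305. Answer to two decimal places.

Molar mass of (Mg₀.₄₆Fe₀.₅₄)₂SiO₄ = 0.92*24.305 + 1.08*55.845 + 1*28.085 + 4*15.999 = 174.754 g/mol.
Each formula unit contains 1 Si, equivalent to 1/1 = 1.0000 mol SiO2.
M(SiO2) = 1×28.085 + 2×15.999 = 60.083 g/mol.
Mass of SiO2 per formula unit = 1.0000 × 60.083 = 60.083 g.
SiO2 wt% = 60.083 / 174.754 × 100 = 34.38%.

34.38 wt%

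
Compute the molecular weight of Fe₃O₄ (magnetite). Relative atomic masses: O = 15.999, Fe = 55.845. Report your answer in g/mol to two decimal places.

The formula mass is the sum 3*55.845 + 4*15.999.

231.53 g/mol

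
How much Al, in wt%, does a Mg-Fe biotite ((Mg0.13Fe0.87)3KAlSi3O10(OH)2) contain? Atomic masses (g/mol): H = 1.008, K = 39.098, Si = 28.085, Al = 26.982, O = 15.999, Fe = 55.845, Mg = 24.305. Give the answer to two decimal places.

Molar mass of (Mg0.13Fe0.87)3KAlSi3O10(OH)2: 0.39*24.305 + 2.61*55.845 + 1*39.098 + 1*26.982 + 3*28.085 + 12*15.999 + 2*1.008 = 499.573 g/mol.
Mass of Al per formula unit: 1 × 26.982 = 26.982 g.
Weight fraction Al = 26.982 / 499.573 = 0.0540.

5.40 wt%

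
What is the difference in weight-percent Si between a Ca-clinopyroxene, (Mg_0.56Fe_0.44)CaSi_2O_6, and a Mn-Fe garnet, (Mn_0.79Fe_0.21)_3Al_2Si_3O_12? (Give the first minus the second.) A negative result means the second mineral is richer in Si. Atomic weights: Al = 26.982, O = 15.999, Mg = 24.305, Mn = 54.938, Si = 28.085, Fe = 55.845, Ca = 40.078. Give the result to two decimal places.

M((Mg_0.56Fe_0.44)CaSi_2O_6) = 230.425 g/mol, so wt% Si = 56.170/230.425 × 100 = 24.38%.
M((Mn_0.79Fe_0.21)_3Al_2Si_3O_12) = 495.592 g/mol, so wt% Si = 84.255/495.592 × 100 = 17.00%.
24.38 − 17.00 = 7.38 pp.

7.38 percentage points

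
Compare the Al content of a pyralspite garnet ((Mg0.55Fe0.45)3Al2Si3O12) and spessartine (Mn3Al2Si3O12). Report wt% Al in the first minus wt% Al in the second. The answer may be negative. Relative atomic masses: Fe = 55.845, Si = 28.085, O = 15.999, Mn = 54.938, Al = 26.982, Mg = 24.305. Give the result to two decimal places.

1.21 percentage points

First mineral: 53.964 g Al in 445.701 g formula = 12.11 wt% Al.
Second mineral: 53.964 g Al in 495.021 g formula = 10.90 wt% Al.
12.11% − 10.90% gives a difference of 1.21 percentage points.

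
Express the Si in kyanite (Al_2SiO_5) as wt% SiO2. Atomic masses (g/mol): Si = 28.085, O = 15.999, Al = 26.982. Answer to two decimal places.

37.08 wt%

M(Al_2SiO_5) = 162.044 g/mol; M(SiO2) = 60.083 g/mol.
Moles SiO2 per formula unit = 1 Si ÷ 1 = 1.0000.
SiO2 fraction = (1.0000 × 60.083) / 162.044 = 60.083/162.044 = 0.3708.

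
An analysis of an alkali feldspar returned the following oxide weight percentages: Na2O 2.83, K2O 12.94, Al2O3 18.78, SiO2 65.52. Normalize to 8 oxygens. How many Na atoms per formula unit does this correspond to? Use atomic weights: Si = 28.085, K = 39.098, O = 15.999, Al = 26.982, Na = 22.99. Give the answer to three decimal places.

Na2O: 2.83/61.979 = 0.04566 mol → 0.09132 mol Na, 0.04566 mol O.
K2O: 12.94/94.195 = 0.13737 mol → 0.27474 mol K, 0.13737 mol O.
Al2O3: 18.78/101.961 = 0.18419 mol → 0.36838 mol Al, 0.55257 mol O.
SiO2: 65.52/60.083 = 1.09049 mol → 1.09049 mol Si, 2.18098 mol O.
Total oxygen = 2.91658 mol. Normalization factor = 8/2.91658 = 2.74294.
Na per 8 O = 0.09132 × 2.74294 = 0.250.

0.250 Na apfu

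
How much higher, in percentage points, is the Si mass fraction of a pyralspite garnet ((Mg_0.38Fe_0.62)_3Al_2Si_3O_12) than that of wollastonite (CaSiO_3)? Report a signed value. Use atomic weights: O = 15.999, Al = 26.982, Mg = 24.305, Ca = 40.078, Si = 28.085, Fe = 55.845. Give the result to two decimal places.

-5.93 percentage points

First mineral: 84.255 g Si in 461.786 g formula = 18.25 wt% Si.
Second mineral: 28.085 g Si in 116.160 g formula = 24.18 wt% Si.
18.25% − 24.18% gives a difference of -5.93 percentage points.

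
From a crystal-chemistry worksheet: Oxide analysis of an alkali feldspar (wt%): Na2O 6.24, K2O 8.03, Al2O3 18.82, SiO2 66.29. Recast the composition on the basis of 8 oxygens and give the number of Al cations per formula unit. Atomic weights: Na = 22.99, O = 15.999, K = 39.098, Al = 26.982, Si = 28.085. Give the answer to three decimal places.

1.002 Al apfu

6.24 wt% Na2O ÷ 61.979 g/mol = 0.10068 mol, giving 0.20136 Na and 0.10068 O.
8.03 wt% K2O ÷ 94.195 g/mol = 0.08525 mol, giving 0.17050 K and 0.08525 O.
18.82 wt% Al2O3 ÷ 101.961 g/mol = 0.18458 mol, giving 0.36916 Al and 0.55374 O.
66.29 wt% SiO2 ÷ 60.083 g/mol = 1.10331 mol, giving 1.10331 Si and 2.20662 O.
Oxygen sums to 2.94629; scaling by 8/2.94629 = 2.71528 puts the formula on 8 O.
Al: 0.36916 × 2.71528 = 1.002 atoms per formula unit.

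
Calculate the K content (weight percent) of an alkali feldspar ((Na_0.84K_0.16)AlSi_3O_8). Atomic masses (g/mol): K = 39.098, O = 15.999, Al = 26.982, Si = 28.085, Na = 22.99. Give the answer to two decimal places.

2.36 weight percent

Formula mass = 0.84·22.99 + 0.16·39.098 + 1·26.982 + 3·28.085 + 8·15.999 = 264.796 g/mol, of which 6.256 g is K.
So K makes up 6.256/264.796 = 0.0236 of the mass, i.e. 2.36%.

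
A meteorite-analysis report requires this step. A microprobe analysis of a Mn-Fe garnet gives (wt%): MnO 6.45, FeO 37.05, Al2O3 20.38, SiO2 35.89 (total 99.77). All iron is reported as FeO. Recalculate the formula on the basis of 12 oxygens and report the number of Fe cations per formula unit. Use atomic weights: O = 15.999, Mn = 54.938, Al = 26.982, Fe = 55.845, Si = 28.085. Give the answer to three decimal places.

2.577 Fe apfu

MnO: 6.45/70.937 = 0.09093 mol → 0.09093 mol Mn, 0.09093 mol O.
FeO: 37.05/71.844 = 0.51570 mol → 0.51570 mol Fe, 0.51570 mol O.
Al2O3: 20.38/101.961 = 0.19988 mol → 0.39976 mol Al, 0.59964 mol O.
SiO2: 35.89/60.083 = 0.59734 mol → 0.59734 mol Si, 1.19468 mol O.
Total oxygen = 2.40095 mol. Normalization factor = 12/2.40095 = 4.99802.
Fe per 12 O = 0.51570 × 4.99802 = 2.577.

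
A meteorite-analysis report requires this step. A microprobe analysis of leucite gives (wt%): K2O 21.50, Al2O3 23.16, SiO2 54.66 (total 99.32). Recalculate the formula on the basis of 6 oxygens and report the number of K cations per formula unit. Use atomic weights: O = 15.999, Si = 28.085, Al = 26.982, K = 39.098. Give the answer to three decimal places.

K2O (M=94.195): mol = 0.22825; K = 0.45650, O = 0.22825.
Al2O3 (M=101.961): mol = 0.22715; Al = 0.45430, O = 0.68145.
SiO2 (M=60.083): mol = 0.90974; Si = 0.90974, O = 1.81948.
ΣO = 2.72918; factor = 6/ΣO = 2.19846.
K apfu = 0.45650 × 2.19846 = 1.004.

1.004 K apfu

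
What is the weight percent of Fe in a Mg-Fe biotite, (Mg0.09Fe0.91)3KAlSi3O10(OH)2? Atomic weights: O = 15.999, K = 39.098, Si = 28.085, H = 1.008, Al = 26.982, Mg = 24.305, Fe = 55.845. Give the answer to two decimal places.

30.29 weight percent

Molar mass of (Mg0.09Fe0.91)3KAlSi3O10(OH)2: 0.27·24.305 + 2.73·55.845 + 1·39.098 + 1·26.982 + 3·28.085 + 12·15.999 + 2·1.008 = 503.358 g/mol.
Mass of Fe per formula unit: 2.73 × 55.845 = 152.457 g.
Weight fraction Fe = 152.457 / 503.358 = 0.3029.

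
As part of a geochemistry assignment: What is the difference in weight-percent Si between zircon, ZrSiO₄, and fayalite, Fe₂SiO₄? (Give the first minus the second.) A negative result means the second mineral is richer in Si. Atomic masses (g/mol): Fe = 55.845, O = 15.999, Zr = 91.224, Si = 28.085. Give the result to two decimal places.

1.54 percentage points

M(ZrSiO₄) = 183.305 g/mol, so wt% Si = 28.085/183.305 × 100 = 15.32%.
M(Fe₂SiO₄) = 203.771 g/mol, so wt% Si = 28.085/203.771 × 100 = 13.78%.
15.32 − 13.78 = 1.54 pp.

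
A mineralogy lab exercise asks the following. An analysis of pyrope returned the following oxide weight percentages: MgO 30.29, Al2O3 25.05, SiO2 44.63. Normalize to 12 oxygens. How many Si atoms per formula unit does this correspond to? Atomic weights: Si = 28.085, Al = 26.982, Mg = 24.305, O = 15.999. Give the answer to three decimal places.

2.997 Si apfu

MgO: 30.29/40.304 = 0.75154 mol → 0.75154 mol Mg, 0.75154 mol O.
Al2O3: 25.05/101.961 = 0.24568 mol → 0.49136 mol Al, 0.73704 mol O.
SiO2: 44.63/60.083 = 0.74281 mol → 0.74281 mol Si, 1.48562 mol O.
Total oxygen = 2.97420 mol. Normalization factor = 12/2.97420 = 4.03470.
Si per 12 O = 0.74281 × 4.03470 = 2.997.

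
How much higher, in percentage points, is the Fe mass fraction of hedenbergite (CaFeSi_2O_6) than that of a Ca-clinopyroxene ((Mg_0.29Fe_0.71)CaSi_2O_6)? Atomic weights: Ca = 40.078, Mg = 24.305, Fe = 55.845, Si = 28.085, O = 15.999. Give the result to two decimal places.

5.92 percentage points

Fe in CaFeSi_2O_6: molar mass 248.087 g/mol; 1×55.845 = 55.845 g → 22.51 wt%.
Fe in (Mg_0.29Fe_0.71)CaSi_2O_6: molar mass 238.940 g/mol; 0.71×55.845 = 39.650 g → 16.59 wt%.
Difference = 22.51 − 16.59 = 5.92 percentage points.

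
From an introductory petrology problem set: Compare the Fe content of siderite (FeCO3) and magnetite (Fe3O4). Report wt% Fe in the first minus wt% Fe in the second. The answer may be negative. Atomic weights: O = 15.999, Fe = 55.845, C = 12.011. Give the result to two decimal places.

First mineral: 55.845 g Fe in 115.853 g formula = 48.20 wt% Fe.
Second mineral: 167.535 g Fe in 231.531 g formula = 72.36 wt% Fe.
48.20% − 72.36% gives a difference of -24.16 percentage points.

-24.16 percentage points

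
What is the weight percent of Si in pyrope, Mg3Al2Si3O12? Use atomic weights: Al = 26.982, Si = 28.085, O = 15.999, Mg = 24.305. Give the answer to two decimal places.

Formula mass = 3×24.305 + 2×26.982 + 3×28.085 + 12×15.999 = 403.122 g/mol, of which 84.255 g is Si.
So Si makes up 84.255/403.122 = 0.2090 of the mass, i.e. 20.90%.

20.90 wt%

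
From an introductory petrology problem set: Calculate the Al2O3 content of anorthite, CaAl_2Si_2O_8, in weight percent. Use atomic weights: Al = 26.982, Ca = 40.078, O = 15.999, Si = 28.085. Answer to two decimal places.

36.65 wt%

Molar mass of CaAl_2Si_2O_8 = 1×40.078 + 2×26.982 + 2×28.085 + 8×15.999 = 278.204 g/mol.
Each formula unit contains 2 Al, equivalent to 2/2 = 1.0000 mol Al2O3.
M(Al2O3) = 2×26.982 + 3×15.999 = 101.961 g/mol.
Mass of Al2O3 per formula unit = 1.0000 × 101.961 = 101.961 g.
Al2O3 wt% = 101.961 / 278.204 × 100 = 36.65%.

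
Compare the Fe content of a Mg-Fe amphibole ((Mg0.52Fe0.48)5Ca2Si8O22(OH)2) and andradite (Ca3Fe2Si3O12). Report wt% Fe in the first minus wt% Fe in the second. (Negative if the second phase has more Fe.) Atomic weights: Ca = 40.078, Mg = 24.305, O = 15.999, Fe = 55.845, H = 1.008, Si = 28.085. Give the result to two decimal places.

-6.89 percentage points

First mineral: 134.028 g Fe in 888.049 g formula = 15.09 wt% Fe.
Second mineral: 111.690 g Fe in 508.167 g formula = 21.98 wt% Fe.
15.09% − 21.98% gives a difference of -6.89 percentage points.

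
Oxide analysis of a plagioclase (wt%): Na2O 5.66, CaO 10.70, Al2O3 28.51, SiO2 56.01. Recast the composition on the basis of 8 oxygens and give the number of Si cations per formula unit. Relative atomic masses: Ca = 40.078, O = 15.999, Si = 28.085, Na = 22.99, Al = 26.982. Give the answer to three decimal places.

Na2O: 5.66/61.979 = 0.09132 mol → 0.18264 mol Na, 0.09132 mol O.
CaO: 10.70/56.077 = 0.19081 mol → 0.19081 mol Ca, 0.19081 mol O.
Al2O3: 28.51/101.961 = 0.27962 mol → 0.55924 mol Al, 0.83886 mol O.
SiO2: 56.01/60.083 = 0.93221 mol → 0.93221 mol Si, 1.86442 mol O.
Total oxygen = 2.98541 mol. Normalization factor = 8/2.98541 = 2.67970.
Si per 8 O = 0.93221 × 2.67970 = 2.498.

2.498 Si apfu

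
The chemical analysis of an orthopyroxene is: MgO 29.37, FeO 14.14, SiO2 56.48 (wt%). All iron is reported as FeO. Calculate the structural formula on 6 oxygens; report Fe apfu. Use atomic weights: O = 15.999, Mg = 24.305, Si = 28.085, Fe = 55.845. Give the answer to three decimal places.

0.421 Fe apfu

MgO (M=40.304): mol = 0.72871; Mg = 0.72871, O = 0.72871.
FeO (M=71.844): mol = 0.19682; Fe = 0.19682, O = 0.19682.
SiO2 (M=60.083): mol = 0.94003; Si = 0.94003, O = 1.88006.
ΣO = 2.80559; factor = 6/ΣO = 2.13859.
Fe apfu = 0.19682 × 2.13859 = 0.421.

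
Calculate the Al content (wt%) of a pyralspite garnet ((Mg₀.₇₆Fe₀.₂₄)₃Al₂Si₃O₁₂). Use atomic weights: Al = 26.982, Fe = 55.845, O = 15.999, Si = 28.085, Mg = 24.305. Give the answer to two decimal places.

M((Mg₀.₇₆Fe₀.₂₄)₃Al₂Si₃O₁₂) = 425.831 g/mol.
Al contributes 2 × 26.982 = 53.964 g per mole.
53.964/425.831 = 0.1267 → 12.67%.

12.67 wt%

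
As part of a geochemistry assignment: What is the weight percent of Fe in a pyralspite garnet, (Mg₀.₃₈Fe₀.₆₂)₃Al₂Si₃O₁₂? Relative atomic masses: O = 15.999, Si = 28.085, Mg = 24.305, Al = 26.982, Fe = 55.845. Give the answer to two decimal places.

22.49 mass %

Formula mass = 1.14*24.305 + 1.86*55.845 + 2*26.982 + 3*28.085 + 12*15.999 = 461.786 g/mol, of which 103.872 g is Fe.
So Fe makes up 103.872/461.786 = 0.2249 of the mass, i.e. 22.49%.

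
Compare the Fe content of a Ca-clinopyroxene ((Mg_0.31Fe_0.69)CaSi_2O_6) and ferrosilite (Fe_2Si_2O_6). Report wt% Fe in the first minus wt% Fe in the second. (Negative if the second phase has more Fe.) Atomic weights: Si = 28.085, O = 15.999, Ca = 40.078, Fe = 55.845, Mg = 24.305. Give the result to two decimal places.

M((Mg_0.31Fe_0.69)CaSi_2O_6) = 238.310 g/mol, so wt% Fe = 38.533/238.310 × 100 = 16.17%.
M(Fe_2Si_2O_6) = 263.854 g/mol, so wt% Fe = 111.690/263.854 × 100 = 42.33%.
16.17 − 42.33 = -26.16 pp.

-26.16 percentage points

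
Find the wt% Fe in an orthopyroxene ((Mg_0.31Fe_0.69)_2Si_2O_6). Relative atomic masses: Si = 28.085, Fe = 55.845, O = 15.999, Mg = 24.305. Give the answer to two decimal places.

Molar mass of (Mg_0.31Fe_0.69)_2Si_2O_6: 0.62*24.305 + 1.38*55.845 + 2*28.085 + 6*15.999 = 244.299 g/mol.
Mass of Fe per formula unit: 1.38 × 55.845 = 77.066 g.
Weight fraction Fe = 77.066 / 244.299 = 0.3155.

31.55 wt%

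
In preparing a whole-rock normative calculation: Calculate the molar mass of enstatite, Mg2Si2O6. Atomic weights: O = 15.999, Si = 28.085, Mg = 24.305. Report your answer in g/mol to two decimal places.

Mg: 2 × 24.305 = 48.6100
Si: 2 × 28.085 = 56.1700
O: 6 × 15.999 = 95.9940
Summing the contributions gives the formula mass.

200.77 g/mol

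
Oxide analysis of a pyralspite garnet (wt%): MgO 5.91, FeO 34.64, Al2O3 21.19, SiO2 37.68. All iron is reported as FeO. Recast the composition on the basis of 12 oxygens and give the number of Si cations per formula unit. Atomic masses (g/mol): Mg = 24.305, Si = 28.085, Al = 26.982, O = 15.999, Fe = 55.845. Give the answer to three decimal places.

3.002 Si apfu

MgO (M=40.304): mol = 0.14664; Mg = 0.14664, O = 0.14664.
FeO (M=71.844): mol = 0.48216; Fe = 0.48216, O = 0.48216.
Al2O3 (M=101.961): mol = 0.20782; Al = 0.41564, O = 0.62346.
SiO2 (M=60.083): mol = 0.62713; Si = 0.62713, O = 1.25426.
ΣO = 2.50652; factor = 12/ΣO = 4.78751.
Si apfu = 0.62713 × 4.78751 = 3.002.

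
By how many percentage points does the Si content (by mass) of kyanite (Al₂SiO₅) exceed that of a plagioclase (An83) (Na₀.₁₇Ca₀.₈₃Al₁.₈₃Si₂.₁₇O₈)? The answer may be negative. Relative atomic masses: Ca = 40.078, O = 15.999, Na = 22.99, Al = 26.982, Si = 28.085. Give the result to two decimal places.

M(Al₂SiO₅) = 162.044 g/mol, so wt% Si = 28.085/162.044 × 100 = 17.33%.
M(Na₀.₁₇Ca₀.₈₃Al₁.₈₃Si₂.₁₇O₈) = 275.487 g/mol, so wt% Si = 60.944/275.487 × 100 = 22.12%.
17.33 − 22.12 = -4.79 pp.

-4.79 percentage points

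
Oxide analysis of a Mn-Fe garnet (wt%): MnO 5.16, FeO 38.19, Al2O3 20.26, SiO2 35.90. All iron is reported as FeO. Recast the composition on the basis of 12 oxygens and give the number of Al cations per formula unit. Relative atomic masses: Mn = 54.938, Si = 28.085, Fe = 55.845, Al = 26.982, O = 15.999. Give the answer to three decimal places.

1.991 Al apfu

MnO (M=70.937): mol = 0.07274; Mn = 0.07274, O = 0.07274.
FeO (M=71.844): mol = 0.53157; Fe = 0.53157, O = 0.53157.
Al2O3 (M=101.961): mol = 0.19870; Al = 0.39740, O = 0.59610.
SiO2 (M=60.083): mol = 0.59751; Si = 0.59751, O = 1.19502.
ΣO = 2.39543; factor = 12/ΣO = 5.00954.
Al apfu = 0.39740 × 5.00954 = 1.991.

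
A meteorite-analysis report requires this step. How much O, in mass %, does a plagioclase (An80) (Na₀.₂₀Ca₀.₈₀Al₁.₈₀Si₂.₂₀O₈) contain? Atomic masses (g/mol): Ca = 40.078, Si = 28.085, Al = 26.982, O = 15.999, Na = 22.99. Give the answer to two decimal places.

46.54 mass %

Molar mass of Na₀.₂₀Ca₀.₈₀Al₁.₈₀Si₂.₂₀O₈: 0.20*22.99 + 0.80*40.078 + 1.80*26.982 + 2.20*28.085 + 8*15.999 = 275.007 g/mol.
Mass of O per formula unit: 8 × 15.999 = 127.992 g.
Weight fraction O = 127.992 / 275.007 = 0.4654.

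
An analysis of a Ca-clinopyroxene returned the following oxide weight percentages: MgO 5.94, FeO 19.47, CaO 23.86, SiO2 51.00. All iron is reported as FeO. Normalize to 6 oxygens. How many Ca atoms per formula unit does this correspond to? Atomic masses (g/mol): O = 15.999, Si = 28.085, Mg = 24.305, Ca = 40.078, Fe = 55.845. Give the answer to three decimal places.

1.004 Ca apfu

MgO (M=40.304): mol = 0.14738; Mg = 0.14738, O = 0.14738.
FeO (M=71.844): mol = 0.27100; Fe = 0.27100, O = 0.27100.
CaO (M=56.077): mol = 0.42549; Ca = 0.42549, O = 0.42549.
SiO2 (M=60.083): mol = 0.84883; Si = 0.84883, O = 1.69766.
ΣO = 2.54153; factor = 6/ΣO = 2.36078.
Ca apfu = 0.42549 × 2.36078 = 1.004.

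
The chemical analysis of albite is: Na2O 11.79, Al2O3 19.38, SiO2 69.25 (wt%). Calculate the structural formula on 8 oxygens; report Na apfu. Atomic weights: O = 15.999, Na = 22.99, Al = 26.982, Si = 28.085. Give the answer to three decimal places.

0.993 Na apfu

Na2O: 11.79/61.979 = 0.19023 mol → 0.38046 mol Na, 0.19023 mol O.
Al2O3: 19.38/101.961 = 0.19007 mol → 0.38014 mol Al, 0.57021 mol O.
SiO2: 69.25/60.083 = 1.15257 mol → 1.15257 mol Si, 2.30514 mol O.
Total oxygen = 3.06558 mol. Normalization factor = 8/3.06558 = 2.60962.
Na per 8 O = 0.38046 × 2.60962 = 0.993.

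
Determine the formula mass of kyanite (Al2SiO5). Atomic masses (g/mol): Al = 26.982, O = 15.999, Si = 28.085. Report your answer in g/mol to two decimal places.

M = 2·26.982 + 1·28.085 + 5·15.999

162.04 g/mol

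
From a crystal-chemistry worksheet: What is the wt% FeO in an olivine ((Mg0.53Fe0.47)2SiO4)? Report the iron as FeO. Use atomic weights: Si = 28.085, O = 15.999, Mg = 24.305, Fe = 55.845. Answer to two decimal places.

Molar mass of (Mg0.53Fe0.47)2SiO4 = 1.06·24.305 + 0.94·55.845 + 1·28.085 + 4·15.999 = 170.339 g/mol.
Each formula unit contains 0.94 Fe, equivalent to 0.94/1 = 0.9400 mol FeO.
M(FeO) = 1×55.845 + 1×15.999 = 71.844 g/mol.
Mass of FeO per formula unit = 0.9400 × 71.844 = 67.533 g.
FeO wt% = 67.533 / 170.339 × 100 = 39.65%.

39.65 wt%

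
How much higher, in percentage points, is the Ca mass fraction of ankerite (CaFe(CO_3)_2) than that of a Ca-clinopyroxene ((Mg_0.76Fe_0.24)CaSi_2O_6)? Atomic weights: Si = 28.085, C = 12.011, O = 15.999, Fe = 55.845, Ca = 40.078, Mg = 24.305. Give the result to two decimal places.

Ca in CaFe(CO_3)_2: molar mass 215.939 g/mol; 1×40.078 = 40.078 g → 18.56 wt%.
Ca in (Mg_0.76Fe_0.24)CaSi_2O_6: molar mass 224.117 g/mol; 1×40.078 = 40.078 g → 17.88 wt%.
Difference = 18.56 − 17.88 = 0.68 percentage points.

0.68 percentage points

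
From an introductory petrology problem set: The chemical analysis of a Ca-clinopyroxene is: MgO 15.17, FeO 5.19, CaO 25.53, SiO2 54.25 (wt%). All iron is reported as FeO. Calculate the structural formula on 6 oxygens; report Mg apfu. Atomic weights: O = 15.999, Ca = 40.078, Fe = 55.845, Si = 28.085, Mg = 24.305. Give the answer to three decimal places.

0.833 Mg apfu

MgO: 15.17/40.304 = 0.37639 mol → 0.37639 mol Mg, 0.37639 mol O.
FeO: 5.19/71.844 = 0.07224 mol → 0.07224 mol Fe, 0.07224 mol O.
CaO: 25.53/56.077 = 0.45527 mol → 0.45527 mol Ca, 0.45527 mol O.
SiO2: 54.25/60.083 = 0.90292 mol → 0.90292 mol Si, 1.80584 mol O.
Total oxygen = 2.70974 mol. Normalization factor = 6/2.70974 = 2.21423.
Mg per 6 O = 0.37639 × 2.21423 = 0.833.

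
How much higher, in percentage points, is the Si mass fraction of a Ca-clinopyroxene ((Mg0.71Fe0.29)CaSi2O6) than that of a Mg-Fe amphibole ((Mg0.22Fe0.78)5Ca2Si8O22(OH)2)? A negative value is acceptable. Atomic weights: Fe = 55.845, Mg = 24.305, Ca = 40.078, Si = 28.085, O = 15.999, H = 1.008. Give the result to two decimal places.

0.87 percentage points

Si in (Mg0.71Fe0.29)CaSi2O6: molar mass 225.694 g/mol; 2×28.085 = 56.170 g → 24.89 wt%.
Si in (Mg0.22Fe0.78)5Ca2Si8O22(OH)2: molar mass 935.359 g/mol; 8×28.085 = 224.680 g → 24.02 wt%.
Difference = 24.89 − 24.02 = 0.87 percentage points.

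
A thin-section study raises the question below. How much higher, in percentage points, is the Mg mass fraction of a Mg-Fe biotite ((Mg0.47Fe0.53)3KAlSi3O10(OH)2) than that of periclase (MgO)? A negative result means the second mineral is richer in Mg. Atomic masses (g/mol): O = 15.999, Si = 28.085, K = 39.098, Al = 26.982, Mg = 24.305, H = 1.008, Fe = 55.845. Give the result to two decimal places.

-52.97 percentage points

Mg in (Mg0.47Fe0.53)3KAlSi3O10(OH)2: molar mass 467.403 g/mol; 1.41×24.305 = 34.270 g → 7.33 wt%.
Mg in MgO: molar mass 40.304 g/mol; 1×24.305 = 24.305 g → 60.30 wt%.
Difference = 7.33 − 60.30 = -52.97 percentage points.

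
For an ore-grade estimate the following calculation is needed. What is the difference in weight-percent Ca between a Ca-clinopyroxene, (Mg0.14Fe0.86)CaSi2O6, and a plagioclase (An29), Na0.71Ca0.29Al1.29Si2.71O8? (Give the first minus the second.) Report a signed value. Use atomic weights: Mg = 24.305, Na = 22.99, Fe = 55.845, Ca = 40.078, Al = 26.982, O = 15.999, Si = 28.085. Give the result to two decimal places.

M((Mg0.14Fe0.86)CaSi2O6) = 243.671 g/mol, so wt% Ca = 40.078/243.671 × 100 = 16.45%.
M(Na0.71Ca0.29Al1.29Si2.71O8) = 266.855 g/mol, so wt% Ca = 11.623/266.855 × 100 = 4.36%.
16.45 − 4.36 = 12.09 pp.

12.09 percentage points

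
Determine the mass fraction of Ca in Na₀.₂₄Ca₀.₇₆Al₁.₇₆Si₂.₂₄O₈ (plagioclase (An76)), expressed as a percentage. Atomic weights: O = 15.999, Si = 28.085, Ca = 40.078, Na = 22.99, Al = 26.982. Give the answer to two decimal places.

Formula mass = 0.24×22.99 + 0.76×40.078 + 1.76×26.982 + 2.24×28.085 + 8×15.999 = 274.368 g/mol, of which 30.459 g is Ca.
So Ca makes up 30.459/274.368 = 0.1110 of the mass, i.e. 11.10%.

11.10 wt%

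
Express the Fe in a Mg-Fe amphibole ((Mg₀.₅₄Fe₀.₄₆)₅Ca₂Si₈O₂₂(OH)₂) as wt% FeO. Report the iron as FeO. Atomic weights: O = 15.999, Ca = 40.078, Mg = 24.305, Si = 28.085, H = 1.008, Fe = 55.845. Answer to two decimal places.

18.67 wt%

Molar mass of (Mg₀.₅₄Fe₀.₄₆)₅Ca₂Si₈O₂₂(OH)₂ = 2.70×24.305 + 2.30×55.845 + 2×40.078 + 8×28.085 + 24×15.999 + 2×1.008 = 884.895 g/mol.
Each formula unit contains 2.30 Fe, equivalent to 2.30/1 = 2.3000 mol FeO.
M(FeO) = 1×55.845 + 1×15.999 = 71.844 g/mol.
Mass of FeO per formula unit = 2.3000 × 71.844 = 165.241 g.
FeO wt% = 165.241 / 884.895 × 100 = 18.67%.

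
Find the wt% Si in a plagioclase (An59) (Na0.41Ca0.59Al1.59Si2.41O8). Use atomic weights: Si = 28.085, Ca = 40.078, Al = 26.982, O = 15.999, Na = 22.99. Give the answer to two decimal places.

24.92 wt%

M(Na0.41Ca0.59Al1.59Si2.41O8) = 271.650 g/mol.
Si contributes 2.41 × 28.085 = 67.685 g per mole.
67.685/271.650 = 0.2492 → 24.92%.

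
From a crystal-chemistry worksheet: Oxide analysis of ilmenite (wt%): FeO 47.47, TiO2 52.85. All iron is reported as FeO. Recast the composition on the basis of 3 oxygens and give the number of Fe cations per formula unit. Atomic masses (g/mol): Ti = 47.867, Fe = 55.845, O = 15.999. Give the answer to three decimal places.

47.47 wt% FeO ÷ 71.844 g/mol = 0.66074 mol, giving 0.66074 Fe and 0.66074 O.
52.85 wt% TiO2 ÷ 79.865 g/mol = 0.66174 mol, giving 0.66174 Ti and 1.32348 O.
Oxygen sums to 1.98422; scaling by 3/1.98422 = 1.51193 puts the formula on 3 O.
Fe: 0.66074 × 1.51193 = 0.999 atoms per formula unit.

0.999 Fe apfu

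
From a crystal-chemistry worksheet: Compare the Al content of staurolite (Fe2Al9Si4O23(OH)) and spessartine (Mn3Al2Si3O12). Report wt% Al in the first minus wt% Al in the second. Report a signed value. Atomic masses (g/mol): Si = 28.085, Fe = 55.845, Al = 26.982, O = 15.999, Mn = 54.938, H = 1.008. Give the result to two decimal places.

Al in Fe2Al9Si4O23(OH): molar mass 851.852 g/mol; 9×26.982 = 242.838 g → 28.51 wt%.
Al in Mn3Al2Si3O12: molar mass 495.021 g/mol; 2×26.982 = 53.964 g → 10.90 wt%.
Difference = 28.51 − 10.90 = 17.61 percentage points.

17.61 percentage points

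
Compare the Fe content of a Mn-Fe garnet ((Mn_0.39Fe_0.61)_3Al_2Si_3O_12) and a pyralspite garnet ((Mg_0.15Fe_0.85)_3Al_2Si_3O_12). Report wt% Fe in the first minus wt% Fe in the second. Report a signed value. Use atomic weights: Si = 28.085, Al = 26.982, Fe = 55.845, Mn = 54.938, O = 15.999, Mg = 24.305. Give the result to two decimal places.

-8.87 percentage points

First mineral: 102.196 g Fe in 496.681 g formula = 20.58 wt% Fe.
Second mineral: 142.405 g Fe in 483.549 g formula = 29.45 wt% Fe.
20.58% − 29.45% gives a difference of -8.87 percentage points.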